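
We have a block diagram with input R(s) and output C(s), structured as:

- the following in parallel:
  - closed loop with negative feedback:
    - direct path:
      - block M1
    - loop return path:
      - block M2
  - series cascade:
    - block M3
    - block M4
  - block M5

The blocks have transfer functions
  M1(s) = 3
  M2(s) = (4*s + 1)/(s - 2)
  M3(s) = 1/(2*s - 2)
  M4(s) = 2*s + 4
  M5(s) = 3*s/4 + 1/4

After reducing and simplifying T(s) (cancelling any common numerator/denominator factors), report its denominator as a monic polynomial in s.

Answer: s^2 - 12*s/13 - 1/13

Working:
Step 1. apply the feedback formula to M1, M2 -> (3*s - 6)/(13*s + 1)
Step 2. combine M3, M4 in series -> (s + 2)/(s - 1)
Step 3. parallel reduction of [M1/(1+M1*M2)], (M3*M4), M5 -> (39*s^3 + 41*s^2 + 57*s + 31)/(52*s^2 - 48*s - 4)
T(s) is the step-3 result (common factors already cancelled). Leading coefficient of the denominator: 52. Divide through by 52 for the monic polynomial.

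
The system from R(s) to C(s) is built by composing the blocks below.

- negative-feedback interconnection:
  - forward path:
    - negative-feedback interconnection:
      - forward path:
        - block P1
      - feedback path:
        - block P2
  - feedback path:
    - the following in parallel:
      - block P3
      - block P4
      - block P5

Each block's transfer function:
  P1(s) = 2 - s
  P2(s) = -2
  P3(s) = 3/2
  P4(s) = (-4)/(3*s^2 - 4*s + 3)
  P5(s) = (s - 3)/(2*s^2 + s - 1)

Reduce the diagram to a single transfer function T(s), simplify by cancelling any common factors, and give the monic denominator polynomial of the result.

1. feedback reduction of P1, P2 gives (2 - s)/(2*s - 3)
2. sum the parallel branches P3, P4, P5 gives (18*s^4 - 9*s^3 - 45*s^2 + 43*s - 19)/(12*s^4 - 10*s^3 - 2*s^2 + 14*s - 6)
3. reduce the feedback loop with forward [P1/(1+P1*P2)] and return (P3+P4+P5) gives (-12*s^5 + 34*s^4 - 18*s^3 - 18*s^2 + 34*s - 12)/(6*s^5 - 11*s^4 + 53*s^3 - 99*s^2 + 51*s - 20)
T(s) is the step-3 result (common factors already cancelled). Leading coefficient of the denominator: 6. Divide through by 6 for the monic polynomial.

Answer: s^5 - 11*s^4/6 + 53*s^3/6 - 33*s^2/2 + 17*s/2 - 10/3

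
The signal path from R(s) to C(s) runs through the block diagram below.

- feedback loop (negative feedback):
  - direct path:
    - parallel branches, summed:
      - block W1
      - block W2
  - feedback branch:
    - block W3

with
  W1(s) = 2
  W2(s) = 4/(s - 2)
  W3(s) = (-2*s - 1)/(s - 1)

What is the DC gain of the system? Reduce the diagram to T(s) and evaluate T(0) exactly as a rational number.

[1] parallel reduction of W1, W2 -> (2*s)/(s - 2)
[2] close the feedback loop around (W1+W2), W3 -> (-2*s^2 + 2*s)/(3*s^2 + 5*s - 2)
Evaluating the step-2 result (the overall T(s)) at s = 0 gives T(0) = 0/(-2) = 0.

Answer: 0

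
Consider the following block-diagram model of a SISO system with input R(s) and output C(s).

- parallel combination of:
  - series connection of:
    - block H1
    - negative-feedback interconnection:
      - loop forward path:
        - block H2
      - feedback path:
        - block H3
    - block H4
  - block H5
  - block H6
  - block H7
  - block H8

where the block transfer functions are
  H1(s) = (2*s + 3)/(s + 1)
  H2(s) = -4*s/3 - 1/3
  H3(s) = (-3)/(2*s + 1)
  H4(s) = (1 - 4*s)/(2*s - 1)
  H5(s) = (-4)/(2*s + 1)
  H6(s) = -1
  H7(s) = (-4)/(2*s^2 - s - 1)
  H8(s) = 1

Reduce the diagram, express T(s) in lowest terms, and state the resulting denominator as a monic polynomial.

[1] collapse the loop (H2 forward, H3 return) = (-8*s^2 - 6*s - 1)/(18*s + 6)
[2] cascade H1, [H2/(1+H2*H3)], H4 = (64*s^4 + 128*s^3 + 44*s^2 - 8*s - 3)/(36*s^3 + 30*s^2 - 12*s - 6)
[3] parallel reduction of (H1*[H2/(1+H2*H3)]*H4), H5, H6, H7, H8 = (128*s^6 + 192*s^5 - 248*s^4 - 308*s^3 + 6*s^2 + 35*s + 3)/(72*s^5 + 24*s^4 - 90*s^3 - 30*s^2 + 18*s + 6)
Step 3 gives the fully reduced T(s), with no common factor left to cancel. The denominator's leading coefficient is 72, so divide each of its coefficients by 72 to get the monic form.

Final answer: s^5 + s^4/3 - 5*s^3/4 - 5*s^2/12 + s/4 + 1/12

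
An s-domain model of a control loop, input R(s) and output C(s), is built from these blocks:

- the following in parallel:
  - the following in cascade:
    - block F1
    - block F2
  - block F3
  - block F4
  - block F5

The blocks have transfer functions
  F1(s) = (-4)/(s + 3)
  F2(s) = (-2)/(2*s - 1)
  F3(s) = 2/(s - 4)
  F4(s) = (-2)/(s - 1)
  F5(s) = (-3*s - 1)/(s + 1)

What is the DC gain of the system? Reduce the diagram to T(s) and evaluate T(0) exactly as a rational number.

Answer: -13/6

Working:
Step 1: series reduction of F1, F2 = 8/(2*s^2 + 5*s - 3)
Step 2: combine (F1*F2), F3, F4, F5 in parallel = (-6*s^5 + 13*s^4 + 85*s^3 - 75*s^2 + 5*s + 26)/(2*s^5 - 3*s^4 - 25*s^3 + 15*s^2 + 23*s - 12)
DC gain: substitute s = 0 into T(s) from step 2: T(0) = 26/(-12) = -13/6.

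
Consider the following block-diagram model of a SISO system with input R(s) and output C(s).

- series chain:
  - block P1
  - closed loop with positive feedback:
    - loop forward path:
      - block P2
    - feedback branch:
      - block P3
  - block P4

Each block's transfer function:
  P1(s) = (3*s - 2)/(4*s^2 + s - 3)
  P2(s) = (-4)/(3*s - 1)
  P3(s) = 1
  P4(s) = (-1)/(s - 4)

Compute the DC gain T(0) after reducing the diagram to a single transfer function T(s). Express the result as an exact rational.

[1] feedback reduction of P2, P3, giving (-4)/(3*s + 3)
[2] combine P1, [P2/(1-P2*P3)], P4 in series, giving (12*s - 8)/(12*s^4 - 33*s^3 - 66*s^2 + 15*s + 36)
Step 2 gives the overall T(s). Then T(0) = -8/36 = -2/9.

Therefore the answer is -2/9.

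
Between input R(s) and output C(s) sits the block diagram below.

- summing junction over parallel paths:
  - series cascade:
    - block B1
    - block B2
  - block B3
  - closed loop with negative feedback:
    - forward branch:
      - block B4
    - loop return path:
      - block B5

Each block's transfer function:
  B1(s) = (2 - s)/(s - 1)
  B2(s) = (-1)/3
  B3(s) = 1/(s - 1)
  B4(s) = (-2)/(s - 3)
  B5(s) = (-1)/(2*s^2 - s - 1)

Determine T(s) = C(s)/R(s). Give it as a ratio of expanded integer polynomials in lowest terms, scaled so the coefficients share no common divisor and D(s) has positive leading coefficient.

Answer: (2*s^4 - 17*s^3 + 13*s^2 + 7*s - 1)/(6*s^4 - 27*s^3 + 27*s^2 + 9*s - 15)

Working:
1. reduce the series chain B1, B2, giving (s - 2)/(3*s - 3)
2. collapse the loop (B4 forward, B5 return), giving (-4*s^2 + 2*s + 2)/(2*s^3 - 7*s^2 + 2*s + 5)
3. parallel reduction of (B1*B2), B3, [B4/(1+B4*B5)]: this yields T(s), and no further normalization is needed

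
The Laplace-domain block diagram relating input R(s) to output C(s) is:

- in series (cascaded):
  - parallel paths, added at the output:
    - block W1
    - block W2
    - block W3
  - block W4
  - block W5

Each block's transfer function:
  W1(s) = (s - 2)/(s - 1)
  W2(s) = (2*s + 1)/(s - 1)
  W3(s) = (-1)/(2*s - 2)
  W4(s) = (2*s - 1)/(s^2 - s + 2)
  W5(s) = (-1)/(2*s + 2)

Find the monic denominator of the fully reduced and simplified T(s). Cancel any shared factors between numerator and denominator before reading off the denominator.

The answer is s^4 - s^3 + s^2 + s - 2.

Reasoning:
Step 1: combine W1, W2, W3 in parallel, giving (6*s - 3)/(2*s - 2)
Step 2: multiply (W1+W2+W3), W4, W5 (series), giving (-12*s^2 + 12*s - 3)/(4*s^4 - 4*s^3 + 4*s^2 + 4*s - 8)
That last expression is T(s), already simplified. Scaling its denominator by 1/4 (the reciprocal of the leading coefficient) yields the monic denominator.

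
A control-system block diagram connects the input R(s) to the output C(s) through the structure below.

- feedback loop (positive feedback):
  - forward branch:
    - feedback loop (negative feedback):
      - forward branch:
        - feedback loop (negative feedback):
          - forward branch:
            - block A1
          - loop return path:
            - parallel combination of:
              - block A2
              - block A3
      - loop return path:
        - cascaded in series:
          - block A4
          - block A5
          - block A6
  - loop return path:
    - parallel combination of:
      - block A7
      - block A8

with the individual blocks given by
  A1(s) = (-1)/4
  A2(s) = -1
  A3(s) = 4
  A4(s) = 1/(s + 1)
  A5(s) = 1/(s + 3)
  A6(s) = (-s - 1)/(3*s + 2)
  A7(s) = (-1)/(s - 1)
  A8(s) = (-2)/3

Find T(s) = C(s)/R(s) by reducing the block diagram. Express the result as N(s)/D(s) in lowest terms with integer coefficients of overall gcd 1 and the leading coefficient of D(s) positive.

Step 1. sum the parallel branches A2, A3, giving 3
Step 2. close the feedback loop around A1, (A2+A3), giving -1
Step 3. cascade A4, A5, A6, giving (-1)/(3*s^2 + 11*s + 6)
Step 4. apply the feedback formula to [A1/(1+A1*(A2+A3))], (A4*A5*A6), giving (-3*s^2 - 11*s - 6)/(3*s^2 + 11*s + 7)
Step 5. sum the parallel branches A7, A8, giving (-2*s - 1)/(3*s - 3)
Step 6. feedback reduction of [[A1/(1+A1*(A2+A3))]/(1+[A1/(1+A1*(A2+A3))]*(A4*A5*A6))], (A7+A8); the result is T(s) itself (integer coefficients, no common factor, positive leading denominator coefficient)

Answer: (-9*s^3 - 24*s^2 + 15*s + 18)/(3*s^3 - s^2 - 35*s - 27)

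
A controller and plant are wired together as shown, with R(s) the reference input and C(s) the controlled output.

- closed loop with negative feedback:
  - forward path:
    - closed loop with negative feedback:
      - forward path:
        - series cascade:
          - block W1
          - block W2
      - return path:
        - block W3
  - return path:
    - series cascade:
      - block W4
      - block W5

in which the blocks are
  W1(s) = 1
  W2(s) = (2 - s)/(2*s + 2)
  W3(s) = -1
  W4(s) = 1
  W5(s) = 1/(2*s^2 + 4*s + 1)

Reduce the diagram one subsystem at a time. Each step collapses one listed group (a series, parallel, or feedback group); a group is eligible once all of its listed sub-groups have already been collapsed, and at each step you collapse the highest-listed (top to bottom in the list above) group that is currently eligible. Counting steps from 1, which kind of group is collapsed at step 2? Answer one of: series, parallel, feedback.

Answer: feedback

Working:
Step 1 - cascade W1, W2
Step 2 - reduce the feedback loop with forward (W1*W2) and return W3
Step 3 - reduce the series chain W4, W5
Step 4 - reduce the feedback loop with forward [(W1*W2)/(1+(W1*W2)*W3)] and return (W4*W5)
The group at step 2 is a feedback group.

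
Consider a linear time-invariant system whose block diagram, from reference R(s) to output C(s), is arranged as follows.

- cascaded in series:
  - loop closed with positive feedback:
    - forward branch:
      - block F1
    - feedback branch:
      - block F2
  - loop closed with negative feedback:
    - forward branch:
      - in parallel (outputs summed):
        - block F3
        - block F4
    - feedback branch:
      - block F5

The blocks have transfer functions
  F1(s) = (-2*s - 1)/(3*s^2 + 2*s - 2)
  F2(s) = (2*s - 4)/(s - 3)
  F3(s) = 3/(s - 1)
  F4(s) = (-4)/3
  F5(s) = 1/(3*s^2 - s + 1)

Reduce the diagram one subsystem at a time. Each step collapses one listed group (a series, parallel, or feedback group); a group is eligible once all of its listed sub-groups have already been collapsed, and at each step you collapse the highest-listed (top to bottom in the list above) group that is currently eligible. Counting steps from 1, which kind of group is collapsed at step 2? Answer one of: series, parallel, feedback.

Reducing step by step:

Step 1. collapse the loop (F1 forward, F2 return)
Step 2. add F3, F4 (parallel)
Step 3. feedback reduction of (F3+F4), F5
Step 4. multiply [F1/(1-F1*F2)], [(F3+F4)/(1+(F3+F4)*F5)] (series)
At step 2 the group reduced is parallel.

Answer: parallel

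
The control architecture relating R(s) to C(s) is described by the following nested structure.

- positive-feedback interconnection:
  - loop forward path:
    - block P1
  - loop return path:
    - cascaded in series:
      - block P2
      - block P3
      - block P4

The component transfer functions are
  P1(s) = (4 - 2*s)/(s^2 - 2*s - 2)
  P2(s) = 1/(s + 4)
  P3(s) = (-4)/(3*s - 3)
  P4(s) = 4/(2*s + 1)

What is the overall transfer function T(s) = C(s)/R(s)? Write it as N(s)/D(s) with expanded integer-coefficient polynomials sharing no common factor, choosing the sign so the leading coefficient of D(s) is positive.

Reducing step by step:

1. cascade P2, P3, P4; result (-16)/(6*s^3 + 21*s^2 - 15*s - 12)
2. reduce the feedback loop with forward P1 and return (P2*P3*P4); the result is T(s) itself (integer coefficients, no common factor, positive leading denominator coefficient)

Answer: (-12*s^4 - 18*s^3 + 114*s^2 - 36*s - 48)/(6*s^5 + 9*s^4 - 69*s^3 - 24*s^2 + 22*s + 88)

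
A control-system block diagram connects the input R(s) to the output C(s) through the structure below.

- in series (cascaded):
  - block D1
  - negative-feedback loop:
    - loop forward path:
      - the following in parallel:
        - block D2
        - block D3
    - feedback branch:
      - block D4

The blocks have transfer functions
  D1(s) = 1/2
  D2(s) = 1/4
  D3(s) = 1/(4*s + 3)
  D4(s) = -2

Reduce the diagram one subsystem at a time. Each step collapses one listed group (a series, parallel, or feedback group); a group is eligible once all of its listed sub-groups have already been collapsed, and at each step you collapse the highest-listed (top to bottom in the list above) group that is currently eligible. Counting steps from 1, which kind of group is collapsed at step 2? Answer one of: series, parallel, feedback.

Step 1. reduce the parallel group D2, D3
Step 2. reduce the feedback loop with forward (D2+D3) and return D4
Step 3. multiply D1, [(D2+D3)/(1+(D2+D3)*D4)] (series)
Step 2: feedback.

Final answer: feedback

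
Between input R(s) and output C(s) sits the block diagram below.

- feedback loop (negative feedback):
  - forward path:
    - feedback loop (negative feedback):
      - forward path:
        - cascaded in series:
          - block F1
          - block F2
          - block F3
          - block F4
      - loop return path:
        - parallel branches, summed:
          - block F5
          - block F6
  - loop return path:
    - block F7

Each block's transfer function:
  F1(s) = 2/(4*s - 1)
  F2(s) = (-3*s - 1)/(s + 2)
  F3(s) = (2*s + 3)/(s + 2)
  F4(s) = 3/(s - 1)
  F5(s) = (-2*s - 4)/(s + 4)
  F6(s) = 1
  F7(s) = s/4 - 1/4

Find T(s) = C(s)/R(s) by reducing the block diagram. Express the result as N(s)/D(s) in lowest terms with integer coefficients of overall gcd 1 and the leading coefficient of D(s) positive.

First reduce the diagram to T(s).

[1] reduce the series chain F1, F2, F3, F4 -> (-36*s^2 - 66*s - 18)/(4*s^4 + 11*s^3 - 3*s^2 - 16*s + 4)
[2] parallel reduction of F5, F6 -> (-s)/(s + 4)
[3] apply the feedback formula to (F1*F2*F3*F4), (F5+F6) -> (-36*s^3 - 210*s^2 - 282*s - 72)/(4*s^5 + 27*s^4 + 77*s^3 + 38*s^2 - 42*s + 16)
[4] close the feedback loop around [(F1*F2*F3*F4)/(1+(F1*F2*F3*F4)*(F5+F6))], F7: this yields T(s), and no further normalization is needed

Answer: (-72*s^3 - 420*s^2 - 564*s - 144)/(8*s^5 + 36*s^4 + 67*s^3 + 40*s^2 + 21*s + 68)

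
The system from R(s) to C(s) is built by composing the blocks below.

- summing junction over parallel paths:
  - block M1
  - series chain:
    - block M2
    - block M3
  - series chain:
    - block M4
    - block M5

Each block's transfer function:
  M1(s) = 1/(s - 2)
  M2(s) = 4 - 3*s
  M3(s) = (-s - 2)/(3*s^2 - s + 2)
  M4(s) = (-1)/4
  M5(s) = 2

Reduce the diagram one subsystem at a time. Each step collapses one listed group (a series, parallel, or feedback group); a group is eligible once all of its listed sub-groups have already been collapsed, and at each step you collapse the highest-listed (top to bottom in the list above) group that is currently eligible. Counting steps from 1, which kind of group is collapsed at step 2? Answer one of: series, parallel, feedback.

[1] combine M2, M3 in series
[2] cascade M4, M5
[3] combine M1, (M2*M3), (M4*M5) in parallel
The group at step 2 is a series group.

Answer: series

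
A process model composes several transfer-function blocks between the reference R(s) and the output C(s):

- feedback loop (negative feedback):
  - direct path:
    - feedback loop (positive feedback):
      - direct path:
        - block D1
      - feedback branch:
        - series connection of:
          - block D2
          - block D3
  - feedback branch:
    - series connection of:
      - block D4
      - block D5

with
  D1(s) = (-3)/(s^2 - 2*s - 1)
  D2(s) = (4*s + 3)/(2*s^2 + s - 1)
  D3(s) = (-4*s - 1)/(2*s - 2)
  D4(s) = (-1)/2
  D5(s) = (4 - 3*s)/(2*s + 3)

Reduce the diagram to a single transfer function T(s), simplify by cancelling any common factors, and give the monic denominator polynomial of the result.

(1) multiply D2, D3 (series) gives (-16*s^2 - 16*s - 3)/(4*s^3 - 2*s^2 - 4*s + 2)
(2) collapse the loop (D1 forward, (D2*D3) return) gives (-12*s^3 + 6*s^2 + 12*s - 6)/(4*s^5 - 10*s^4 - 4*s^3 - 36*s^2 - 48*s - 11)
(3) combine D4, D5 in series gives (3*s - 4)/(4*s + 6)
(4) reduce the feedback loop with forward [D1/(1-D1*(D2*D3))] and return (D4*D5) gives (-24*s^4 - 24*s^3 + 42*s^2 + 24*s - 18)/(8*s^6 - 8*s^5 - 56*s^4 - 51*s^3 - 198*s^2 - 199*s - 21)
That last expression is T(s), already simplified. Scaling its denominator by 1/8 (the reciprocal of the leading coefficient) yields the monic denominator.

Final answer: s^6 - s^5 - 7*s^4 - 51*s^3/8 - 99*s^2/4 - 199*s/8 - 21/8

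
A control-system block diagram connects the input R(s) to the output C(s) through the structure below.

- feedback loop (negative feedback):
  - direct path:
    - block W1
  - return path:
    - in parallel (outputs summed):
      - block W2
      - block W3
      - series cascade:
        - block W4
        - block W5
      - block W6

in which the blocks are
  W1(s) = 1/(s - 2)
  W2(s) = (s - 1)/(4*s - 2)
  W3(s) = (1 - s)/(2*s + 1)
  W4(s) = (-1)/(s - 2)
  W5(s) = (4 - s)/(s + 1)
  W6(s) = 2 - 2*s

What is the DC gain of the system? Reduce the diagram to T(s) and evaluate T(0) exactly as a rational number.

Step 1: series reduction of W4, W5: (s - 4)/(s^2 - s - 2)
Step 2: parallel reduction of W2, W3, (W4*W5), W6: (-16*s^5 + 30*s^4 + 35*s^3 - 76*s^2 - 13*s + 22)/(8*s^4 - 8*s^3 - 18*s^2 + 2*s + 4)
Step 3: reduce the feedback loop with forward W1 and return (W2+W3+(W4*W5)+W6): (-8*s^4 + 8*s^3 + 18*s^2 - 2*s - 4)/(8*s^5 - 6*s^4 - 33*s^3 + 38*s^2 + 13*s - 14)
Step 3 gives the overall T(s). Then T(0) = -4/(-14) = 2/7.

Final answer: 2/7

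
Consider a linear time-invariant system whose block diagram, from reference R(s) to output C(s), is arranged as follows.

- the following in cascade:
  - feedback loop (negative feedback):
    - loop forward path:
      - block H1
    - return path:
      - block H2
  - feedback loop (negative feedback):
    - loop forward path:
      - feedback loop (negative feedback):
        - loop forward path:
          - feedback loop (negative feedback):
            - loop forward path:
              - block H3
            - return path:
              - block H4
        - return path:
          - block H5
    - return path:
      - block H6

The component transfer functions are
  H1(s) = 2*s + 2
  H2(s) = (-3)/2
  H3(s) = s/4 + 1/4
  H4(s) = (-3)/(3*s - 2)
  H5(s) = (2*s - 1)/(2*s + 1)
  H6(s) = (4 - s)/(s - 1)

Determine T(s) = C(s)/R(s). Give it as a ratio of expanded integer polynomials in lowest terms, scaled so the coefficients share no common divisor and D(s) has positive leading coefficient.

Answer: (-12*s^5 - 10*s^4 + 18*s^3 + 14*s^2 - 6*s - 4)/(90*s^4 + 24*s^3 - 27*s^2 + s + 2)

Working:
1. feedback reduction of H1, H2 -> (-2*s - 2)/(3*s + 2)
2. collapse the loop (H3 forward, H4 return) -> (3*s^2 + s - 2)/(9*s - 11)
3. close the feedback loop around [H3/(1+H3*H4)], H5 -> (6*s^3 + 5*s^2 - 3*s - 2)/(6*s^3 + 17*s^2 - 18*s - 9)
4. apply the feedback formula to [[H3/(1+H3*H4)]/(1+[H3/(1+H3*H4)]*H5)], H6 -> (6*s^4 - s^3 - 8*s^2 + s + 2)/(30*s^3 - 12*s^2 - s + 1)
5. combine [H1/(1+H1*H2)], [[[H3/(1+H3*H4)]/(1+[H3/(1+H3*H4)]*H5)]/(1+[[H3/(1+H3*H4)]/(1+[H3/(1+H3*H4)]*H5)]*H6)] in series, giving the overall T(s)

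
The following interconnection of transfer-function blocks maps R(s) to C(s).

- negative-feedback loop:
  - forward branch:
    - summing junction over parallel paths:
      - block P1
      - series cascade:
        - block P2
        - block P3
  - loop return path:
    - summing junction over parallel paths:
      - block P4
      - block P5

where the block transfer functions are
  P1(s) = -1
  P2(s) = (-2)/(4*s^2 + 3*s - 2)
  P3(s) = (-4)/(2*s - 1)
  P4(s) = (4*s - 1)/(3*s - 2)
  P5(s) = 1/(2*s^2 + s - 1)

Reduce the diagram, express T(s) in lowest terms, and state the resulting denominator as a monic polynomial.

Answer: s^6 + 7*s^5/4 + s^4 - 99*s^3/16 - 37*s^2/16 + 43*s/16 + 1/8

Working:
Step 1 - combine P2, P3 in series -> 8/(8*s^3 + 2*s^2 - 7*s + 2)
Step 2 - reduce the parallel group P1, (P2*P3) -> (-8*s^3 - 2*s^2 + 7*s + 6)/(8*s^3 + 2*s^2 - 7*s + 2)
Step 3 - parallel reduction of P4, P5 -> (8*s^3 + 2*s^2 - 2*s - 1)/(6*s^3 - s^2 - 5*s + 2)
Step 4 - apply the feedback formula to (P1+(P2*P3)), (P4+P5) -> (48*s^6 + 4*s^5 - 84*s^4 - 23*s^3 + 45*s^2 + 16*s - 12)/(16*s^6 + 28*s^5 + 16*s^4 - 99*s^3 - 37*s^2 + 43*s + 2)
No further cancellation is possible in the step-4 result, so that is T(s). Its denominator becomes monic after dividing by the leading coefficient 16.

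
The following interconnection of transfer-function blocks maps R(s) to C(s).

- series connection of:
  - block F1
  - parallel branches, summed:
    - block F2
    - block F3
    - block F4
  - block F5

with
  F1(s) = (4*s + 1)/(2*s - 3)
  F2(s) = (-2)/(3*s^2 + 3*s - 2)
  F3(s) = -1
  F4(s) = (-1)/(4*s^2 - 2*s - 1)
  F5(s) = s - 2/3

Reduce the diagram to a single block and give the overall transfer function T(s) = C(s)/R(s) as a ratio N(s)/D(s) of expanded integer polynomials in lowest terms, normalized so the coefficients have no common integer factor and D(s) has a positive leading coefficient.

Step 1. combine F2, F3, F4 in parallel, giving (-12*s^4 - 6*s^3 + 6*s^2 + 2)/(12*s^4 + 6*s^3 - 17*s^2 + s + 2)
Step 2. combine F1, (F2+F3+F4), F5 in series - this is the overall T(s), already in the required normalized form

Therefore the answer is (-144*s^6 - 12*s^5 + 126*s^4 - 18*s^3 + 12*s^2 - 10*s - 4)/(72*s^5 - 72*s^4 - 156*s^3 + 159*s^2 + 3*s - 18).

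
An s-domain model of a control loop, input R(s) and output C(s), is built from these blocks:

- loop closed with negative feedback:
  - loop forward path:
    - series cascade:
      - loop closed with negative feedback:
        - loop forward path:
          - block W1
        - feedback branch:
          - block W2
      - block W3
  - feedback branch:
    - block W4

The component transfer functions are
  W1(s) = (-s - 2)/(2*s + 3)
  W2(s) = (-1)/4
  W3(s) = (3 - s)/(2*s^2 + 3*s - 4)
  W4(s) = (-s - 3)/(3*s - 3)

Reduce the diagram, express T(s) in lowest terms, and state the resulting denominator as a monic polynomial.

Reducing step by step:

Step 1 - feedback reduction of W1, W2; result (-4*s - 8)/(9*s + 14)
Step 2 - combine [W1/(1+W1*W2)], W3 in series; result (4*s^2 - 4*s - 24)/(18*s^3 + 55*s^2 + 6*s - 56)
Step 3 - feedback reduction of ([W1/(1+W1*W2)]*W3), W4; result (12*s^3 - 24*s^2 - 60*s + 72)/(54*s^4 + 107*s^3 - 155*s^2 - 150*s + 240)
The result of step 3 is T(s) in lowest terms. Its denominator has leading coefficient 54; dividing the denominator through by 54 makes it monic.

Answer: s^4 + 107*s^3/54 - 155*s^2/54 - 25*s/9 + 40/9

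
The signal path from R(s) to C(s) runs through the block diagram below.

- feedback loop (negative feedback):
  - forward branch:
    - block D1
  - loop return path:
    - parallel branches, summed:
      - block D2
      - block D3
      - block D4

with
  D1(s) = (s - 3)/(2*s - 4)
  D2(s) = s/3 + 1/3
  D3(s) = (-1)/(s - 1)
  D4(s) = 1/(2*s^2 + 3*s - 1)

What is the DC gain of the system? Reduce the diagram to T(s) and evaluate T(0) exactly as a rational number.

Reducing step by step:

Step 1: parallel reduction of D2, D3, D4 = (2*s^4 + 3*s^3 - 9*s^2 - 9*s + 1)/(6*s^3 + 3*s^2 - 12*s + 3)
Step 2: reduce the feedback loop with forward D1 and return (D2+D3+D4) = (6*s^4 - 15*s^3 - 21*s^2 + 39*s - 9)/(2*s^5 + 9*s^4 - 36*s^3 - 18*s^2 + 82*s - 15)
Evaluating the step-2 result (the overall T(s)) at s = 0 gives T(0) = -9/(-15) = 3/5.

Answer: 3/5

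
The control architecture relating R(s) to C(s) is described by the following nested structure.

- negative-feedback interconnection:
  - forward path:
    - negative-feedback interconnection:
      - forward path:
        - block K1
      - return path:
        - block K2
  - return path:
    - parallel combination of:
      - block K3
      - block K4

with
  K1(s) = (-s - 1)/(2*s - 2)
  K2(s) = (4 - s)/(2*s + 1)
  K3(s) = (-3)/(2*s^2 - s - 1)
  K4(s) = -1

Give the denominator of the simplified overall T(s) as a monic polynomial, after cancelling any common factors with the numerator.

1. apply the feedback formula to K1, K2 gives (-2*s^2 - 3*s - 1)/(5*s^2 - 5*s - 6)
2. reduce the parallel group K3, K4 gives (-2*s^2 + s - 2)/(2*s^2 - s - 1)
3. apply the feedback formula to [K1/(1+K1*K2)], (K3+K4) gives (-2*s^3 - s^2 + 2*s + 1)/(7*s^3 - 9*s^2 + 8)
The result of step 3 is T(s) in lowest terms. Its denominator has leading coefficient 7; dividing the denominator through by 7 makes it monic.

Hence the answer: s^3 - 9*s^2/7 + 8/7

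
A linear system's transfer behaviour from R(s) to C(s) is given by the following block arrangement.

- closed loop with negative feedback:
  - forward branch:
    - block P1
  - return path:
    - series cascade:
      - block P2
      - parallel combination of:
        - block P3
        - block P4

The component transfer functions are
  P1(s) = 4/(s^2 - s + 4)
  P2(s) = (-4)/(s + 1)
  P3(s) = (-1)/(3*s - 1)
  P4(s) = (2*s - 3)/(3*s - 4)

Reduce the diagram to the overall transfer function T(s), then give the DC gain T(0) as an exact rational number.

Step 1 - add P3, P4 (parallel) = (6*s^2 - 14*s + 7)/(9*s^2 - 15*s + 4)
Step 2 - reduce the series chain P2, (P3+P4) = (-24*s^2 + 56*s - 28)/(9*s^3 - 6*s^2 - 11*s + 4)
Step 3 - apply the feedback formula to P1, (P2*(P3+P4)) = (36*s^3 - 24*s^2 - 44*s + 16)/(9*s^5 - 15*s^4 + 31*s^3 - 105*s^2 + 176*s - 96)
DC gain: substitute s = 0 into T(s) from step 3: T(0) = 16/(-96) = -1/6.

Therefore the answer is -1/6.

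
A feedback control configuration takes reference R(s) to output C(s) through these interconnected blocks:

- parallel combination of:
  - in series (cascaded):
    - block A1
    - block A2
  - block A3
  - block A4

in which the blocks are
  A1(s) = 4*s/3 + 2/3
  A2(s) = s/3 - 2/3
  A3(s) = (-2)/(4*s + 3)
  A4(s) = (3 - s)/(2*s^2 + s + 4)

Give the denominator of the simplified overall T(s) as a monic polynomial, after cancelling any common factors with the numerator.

Step 1. combine A1, A2 in series -> 4*s^2/9 - 2*s/3 - 4/9
Step 2. parallel reduction of (A1*A2), A3, A4 -> (32*s^5 - 8*s^4 - 16*s^3 - 178*s^2 - 85*s - 39)/(72*s^3 + 90*s^2 + 171*s + 108)
Step 2 gives the fully reduced T(s), with no common factor left to cancel. The denominator's leading coefficient is 72, so divide each of its coefficients by 72 to get the monic form.

Hence the answer: s^3 + 5*s^2/4 + 19*s/8 + 3/2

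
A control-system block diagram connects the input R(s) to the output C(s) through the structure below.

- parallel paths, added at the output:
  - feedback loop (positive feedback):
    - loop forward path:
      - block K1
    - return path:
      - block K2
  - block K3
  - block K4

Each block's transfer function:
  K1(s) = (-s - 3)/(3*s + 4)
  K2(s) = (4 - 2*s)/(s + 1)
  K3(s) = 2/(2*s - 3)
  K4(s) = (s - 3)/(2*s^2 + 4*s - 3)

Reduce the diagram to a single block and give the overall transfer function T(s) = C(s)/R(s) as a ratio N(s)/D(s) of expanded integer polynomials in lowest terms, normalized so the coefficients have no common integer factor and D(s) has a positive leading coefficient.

The answer is (-4*s^5 - 12*s^4 + 27*s^3 + 151*s^2 + 17*s + 21)/(4*s^5 + 22*s^4 + 56*s^3 - 49*s^2 - 243*s + 144).

Reasoning:
(1) feedback reduction of K1, K2 = (-s^2 - 4*s - 3)/(s^2 + 5*s + 16)
(2) sum the parallel branches [K1/(1-K1*K2)], K3, K4: this yields T(s), and no further normalization is needed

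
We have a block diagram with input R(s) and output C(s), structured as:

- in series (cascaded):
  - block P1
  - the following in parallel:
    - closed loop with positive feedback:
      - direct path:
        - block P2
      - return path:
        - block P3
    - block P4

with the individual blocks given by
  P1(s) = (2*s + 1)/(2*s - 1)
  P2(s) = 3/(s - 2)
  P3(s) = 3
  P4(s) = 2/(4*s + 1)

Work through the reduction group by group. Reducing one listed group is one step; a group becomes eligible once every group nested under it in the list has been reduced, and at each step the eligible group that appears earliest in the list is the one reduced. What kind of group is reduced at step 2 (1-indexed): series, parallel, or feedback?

The answer is parallel.

Reasoning:
Step 1 - apply the feedback formula to P2, P3
Step 2 - sum the parallel branches [P2/(1-P2*P3)], P4
Step 3 - multiply P1, ([P2/(1-P2*P3)]+P4) (series)
The group at step 2 is a parallel group.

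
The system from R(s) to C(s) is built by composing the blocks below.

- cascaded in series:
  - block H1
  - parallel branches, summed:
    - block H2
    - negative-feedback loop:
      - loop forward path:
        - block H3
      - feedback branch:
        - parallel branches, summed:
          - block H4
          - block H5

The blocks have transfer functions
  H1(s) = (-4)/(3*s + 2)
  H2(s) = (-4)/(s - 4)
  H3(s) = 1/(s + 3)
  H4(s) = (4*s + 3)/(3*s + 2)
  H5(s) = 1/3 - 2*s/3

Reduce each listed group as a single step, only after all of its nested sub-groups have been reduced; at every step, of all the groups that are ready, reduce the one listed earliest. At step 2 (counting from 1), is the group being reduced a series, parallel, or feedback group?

1. add H4, H5 (parallel)
2. apply the feedback formula to H3, (H4+H5)
3. parallel reduction of H2, [H3/(1+H3*(H4+H5))]
4. reduce the series chain H1, (H2+[H3/(1+H3*(H4+H5))])
At step 2 the group reduced is feedback.

Final answer: feedback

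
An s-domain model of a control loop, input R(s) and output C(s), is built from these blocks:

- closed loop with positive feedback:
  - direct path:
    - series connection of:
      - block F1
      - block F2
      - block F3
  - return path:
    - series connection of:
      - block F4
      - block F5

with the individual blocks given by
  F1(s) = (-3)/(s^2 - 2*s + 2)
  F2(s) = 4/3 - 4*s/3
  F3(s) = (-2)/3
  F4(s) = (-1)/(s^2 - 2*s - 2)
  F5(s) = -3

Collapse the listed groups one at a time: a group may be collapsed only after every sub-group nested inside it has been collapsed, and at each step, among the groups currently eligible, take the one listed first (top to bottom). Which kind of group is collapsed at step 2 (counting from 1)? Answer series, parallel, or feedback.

Answer: series

Working:
Step 1. cascade F1, F2, F3
Step 2. reduce the series chain F4, F5
Step 3. collapse the loop ((F1*F2*F3) forward, (F4*F5) return)
Step 2: series.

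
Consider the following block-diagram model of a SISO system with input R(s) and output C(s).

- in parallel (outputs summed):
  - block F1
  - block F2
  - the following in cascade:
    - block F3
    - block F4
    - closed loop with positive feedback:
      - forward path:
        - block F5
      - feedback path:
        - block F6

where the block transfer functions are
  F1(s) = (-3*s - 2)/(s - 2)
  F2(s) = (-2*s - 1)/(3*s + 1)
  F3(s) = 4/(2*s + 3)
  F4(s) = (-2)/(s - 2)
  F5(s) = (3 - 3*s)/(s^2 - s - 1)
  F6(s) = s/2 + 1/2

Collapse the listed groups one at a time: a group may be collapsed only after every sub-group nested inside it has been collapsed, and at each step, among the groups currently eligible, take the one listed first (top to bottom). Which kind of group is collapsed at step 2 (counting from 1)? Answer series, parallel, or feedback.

Step 1. collapse the loop (F5 forward, F6 return)
Step 2. reduce the series chain F3, F4, [F5/(1-F5*F6)]
Step 3. combine F1, F2, (F3*F4*[F5/(1-F5*F6)]) in parallel
So the answer for step 2 is series.

Final answer: series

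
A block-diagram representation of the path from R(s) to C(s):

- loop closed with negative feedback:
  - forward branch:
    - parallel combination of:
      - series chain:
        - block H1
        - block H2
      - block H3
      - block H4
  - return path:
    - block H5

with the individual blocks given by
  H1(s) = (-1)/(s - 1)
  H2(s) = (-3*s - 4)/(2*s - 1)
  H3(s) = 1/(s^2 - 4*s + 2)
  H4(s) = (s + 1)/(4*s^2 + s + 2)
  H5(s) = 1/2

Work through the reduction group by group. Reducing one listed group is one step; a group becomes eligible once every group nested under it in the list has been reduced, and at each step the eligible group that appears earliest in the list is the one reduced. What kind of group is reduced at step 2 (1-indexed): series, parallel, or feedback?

(1) series reduction of H1, H2
(2) parallel reduction of (H1*H2), H3, H4
(3) feedback reduction of ((H1*H2)+H3+H4), H5
So the answer for step 2 is parallel.

Hence the answer: parallel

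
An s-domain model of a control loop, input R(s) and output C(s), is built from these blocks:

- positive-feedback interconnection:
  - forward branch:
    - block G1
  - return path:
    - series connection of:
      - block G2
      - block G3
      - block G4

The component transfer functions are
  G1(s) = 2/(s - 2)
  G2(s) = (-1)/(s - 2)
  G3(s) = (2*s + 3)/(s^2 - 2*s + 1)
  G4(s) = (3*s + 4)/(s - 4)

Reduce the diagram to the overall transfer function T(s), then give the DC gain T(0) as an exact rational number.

(1) multiply G2, G3, G4 (series) = (-6*s^2 - 17*s - 12)/(s^4 - 8*s^3 + 21*s^2 - 22*s + 8)
(2) apply the feedback formula to G1, (G2*G3*G4) = (2*s^4 - 16*s^3 + 42*s^2 - 44*s + 16)/(s^5 - 10*s^4 + 37*s^3 - 52*s^2 + 86*s + 8)
Evaluating the step-2 result (the overall T(s)) at s = 0 gives T(0) = 16/8 = 2.

Therefore the answer is 2.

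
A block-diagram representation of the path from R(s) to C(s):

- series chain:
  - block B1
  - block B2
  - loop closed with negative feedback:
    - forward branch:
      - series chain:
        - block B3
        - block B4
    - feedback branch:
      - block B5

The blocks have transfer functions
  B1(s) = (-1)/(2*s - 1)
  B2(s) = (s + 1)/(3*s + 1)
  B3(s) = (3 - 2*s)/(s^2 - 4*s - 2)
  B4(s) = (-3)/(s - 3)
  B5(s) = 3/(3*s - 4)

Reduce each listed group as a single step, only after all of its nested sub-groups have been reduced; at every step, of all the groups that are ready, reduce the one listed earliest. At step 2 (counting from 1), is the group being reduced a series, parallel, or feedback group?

1. cascade B3, B4
2. feedback reduction of (B3*B4), B5
3. series reduction of B1, B2, [(B3*B4)/(1+(B3*B4)*B5)]
Step 2 collapses a feedback group.

Therefore the answer is feedback.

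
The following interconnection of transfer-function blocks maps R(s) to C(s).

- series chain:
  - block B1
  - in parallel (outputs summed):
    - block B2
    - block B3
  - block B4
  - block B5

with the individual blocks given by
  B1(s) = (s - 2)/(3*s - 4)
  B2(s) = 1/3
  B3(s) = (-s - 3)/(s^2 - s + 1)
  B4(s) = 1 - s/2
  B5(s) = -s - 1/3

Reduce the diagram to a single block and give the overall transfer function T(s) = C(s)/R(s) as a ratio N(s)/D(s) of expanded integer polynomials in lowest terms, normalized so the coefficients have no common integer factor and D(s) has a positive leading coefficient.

(1) reduce the parallel group B2, B3; result (s^2 - 4*s - 8)/(3*s^2 - 3*s + 3)
(2) multiply B1, (B2+B3), B4, B5 (series), which is the overall transfer function T(s) = C(s)/R(s) in lowest terms

Answer: (3*s^5 - 23*s^4 + 28*s^3 + 60*s^2 - 80*s - 32)/(54*s^3 - 126*s^2 + 126*s - 72)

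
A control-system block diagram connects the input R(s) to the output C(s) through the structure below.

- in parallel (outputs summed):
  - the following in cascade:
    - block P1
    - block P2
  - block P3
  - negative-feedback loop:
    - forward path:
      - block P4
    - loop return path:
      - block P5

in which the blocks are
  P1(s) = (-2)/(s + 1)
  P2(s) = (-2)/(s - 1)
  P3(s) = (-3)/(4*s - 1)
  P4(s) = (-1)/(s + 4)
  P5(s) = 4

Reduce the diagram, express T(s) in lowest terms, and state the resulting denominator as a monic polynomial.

The answer is s^4 - s^3/4 - s^2 + s/4.

Reasoning:
Step 1. reduce the series chain P1, P2; result 4/(s^2 - 1)
Step 2. feedback reduction of P4, P5; result (-1)/s
Step 3. add (P1*P2), P3, [P4/(1+P4*P5)] (parallel); result (-7*s^3 + 17*s^2 + 3*s - 1)/(4*s^4 - s^3 - 4*s^2 + s)
That last expression is T(s), already simplified. Scaling its denominator by 1/4 (the reciprocal of the leading coefficient) yields the monic denominator.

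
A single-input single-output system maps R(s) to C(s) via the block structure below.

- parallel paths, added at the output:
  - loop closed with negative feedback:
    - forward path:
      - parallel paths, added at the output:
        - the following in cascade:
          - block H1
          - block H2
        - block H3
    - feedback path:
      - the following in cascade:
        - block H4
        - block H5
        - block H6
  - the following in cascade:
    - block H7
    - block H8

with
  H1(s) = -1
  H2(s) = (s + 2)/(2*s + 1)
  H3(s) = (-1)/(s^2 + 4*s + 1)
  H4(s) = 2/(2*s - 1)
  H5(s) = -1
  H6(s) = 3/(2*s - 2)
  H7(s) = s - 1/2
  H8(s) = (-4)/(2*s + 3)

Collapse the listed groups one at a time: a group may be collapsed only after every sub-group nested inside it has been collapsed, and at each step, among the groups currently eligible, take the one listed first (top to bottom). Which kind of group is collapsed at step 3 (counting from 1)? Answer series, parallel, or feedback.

Step 1. combine H1, H2 in series
Step 2. sum the parallel branches (H1*H2), H3
Step 3. cascade H4, H5, H6
Step 4. close the feedback loop around ((H1*H2)+H3), (H4*H5*H6)
Step 5. cascade H7, H8
Step 6. parallel reduction of [((H1*H2)+H3)/(1+((H1*H2)+H3)*(H4*H5*H6))], (H7*H8)
At step 3 the group reduced is series.

Therefore the answer is series.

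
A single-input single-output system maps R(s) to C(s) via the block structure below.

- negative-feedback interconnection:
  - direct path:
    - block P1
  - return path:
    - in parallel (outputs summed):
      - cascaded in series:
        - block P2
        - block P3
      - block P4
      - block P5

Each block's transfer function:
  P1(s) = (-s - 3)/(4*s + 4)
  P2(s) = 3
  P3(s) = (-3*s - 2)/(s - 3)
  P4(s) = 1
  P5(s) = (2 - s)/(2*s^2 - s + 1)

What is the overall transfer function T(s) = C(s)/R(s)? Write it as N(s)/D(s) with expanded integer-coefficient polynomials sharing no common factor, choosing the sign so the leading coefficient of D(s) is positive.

(1) cascade P2, P3 = (-9*s - 6)/(s - 3)
(2) combine (P2*P3), P4, P5 in parallel = (-16*s^3 - 11*s^2 + 6*s - 15)/(2*s^3 - 7*s^2 + 4*s - 3)
(3) reduce the feedback loop with forward P1 and return ((P2*P3)+P4+P5), which is the overall transfer function T(s) = C(s)/R(s) in lowest terms

Answer: (-2*s^4 + s^3 + 17*s^2 - 9*s + 9)/(24*s^4 + 39*s^3 + 15*s^2 + s + 33)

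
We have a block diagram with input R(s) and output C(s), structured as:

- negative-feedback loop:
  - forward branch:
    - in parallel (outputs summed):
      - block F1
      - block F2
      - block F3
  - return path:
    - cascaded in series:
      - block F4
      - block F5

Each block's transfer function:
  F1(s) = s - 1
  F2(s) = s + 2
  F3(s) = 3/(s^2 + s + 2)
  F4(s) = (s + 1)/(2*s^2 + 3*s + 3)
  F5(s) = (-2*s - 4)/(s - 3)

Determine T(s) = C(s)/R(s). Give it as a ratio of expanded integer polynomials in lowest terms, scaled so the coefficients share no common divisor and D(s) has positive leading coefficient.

The answer is (-4*s^6 + 11*s^4 + 41*s^3 + 72*s^2 + 75*s + 45)/(2*s^5 + 19*s^4 + 41*s^3 + 73*s^2 + 71*s + 38).

Reasoning:
[1] parallel reduction of F1, F2, F3 = (2*s^3 + 3*s^2 + 5*s + 5)/(s^2 + s + 2)
[2] combine F4, F5 in series = (-2*s^2 - 6*s - 4)/(2*s^3 - 3*s^2 - 6*s - 9)
[3] apply the feedback formula to (F1+F2+F3), (F4*F5), giving the overall T(s)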